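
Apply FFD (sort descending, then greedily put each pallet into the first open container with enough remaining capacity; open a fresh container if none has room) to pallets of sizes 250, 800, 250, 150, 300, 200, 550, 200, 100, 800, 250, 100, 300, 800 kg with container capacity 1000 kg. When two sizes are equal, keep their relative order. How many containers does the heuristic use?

6

Sorted descending: 800, 800, 800, 550, 300, 300, 250, 250, 250, 200, 200, 150, 100, 100.
  800 → container 1 (new)  [load 800/1000]
  800 → container 2 (new)  [load 800/1000]
  800 → container 3 (new)  [load 800/1000]
  550 → container 4 (new)  [load 550/1000]
  300 → container 4  [load 850/1000]
  300 → container 5 (new)  [load 300/1000]
  250 → container 5  [load 550/1000]
  250 → container 5  [load 800/1000]
  250 → container 6 (new)  [load 250/1000]
  200 → container 1  [load 1000/1000]
  200 → container 2  [load 1000/1000]
  150 → container 3  [load 950/1000]
  100 → container 4  [load 950/1000]
  100 → container 5  [load 900/1000]
6 containers opened.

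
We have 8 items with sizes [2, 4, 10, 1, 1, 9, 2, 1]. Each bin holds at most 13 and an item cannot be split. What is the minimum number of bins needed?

3

Total = 10 + 9 + 4 + 2 + 2 + 1 + 1 + 1 = 30.
Lower bound: ⌈30/13⌉ = 3 bins.
A packing using 3 bins:
  bin 1: 10 + 2 + 1 = 13
  bin 2: 9 + 4 = 13
  bin 3: 2 + 1 + 1 = 4
This matches the lower bound, so 3 is optimal.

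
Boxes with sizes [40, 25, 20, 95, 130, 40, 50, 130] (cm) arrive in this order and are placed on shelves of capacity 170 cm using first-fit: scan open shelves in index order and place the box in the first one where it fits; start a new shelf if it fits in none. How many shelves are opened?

  40 → shelf 1 (new)  [load 40/170]
  25 → shelf 1  [load 65/170]
  20 → shelf 1  [load 85/170]
  95 → shelf 2 (new)  [load 95/170]
  130 → shelf 3 (new)  [load 130/170]
  40 → shelf 1  [load 125/170]
  50 → shelf 2  [load 145/170]
  130 → shelf 4 (new)  [load 130/170]
4 shelves opened.

4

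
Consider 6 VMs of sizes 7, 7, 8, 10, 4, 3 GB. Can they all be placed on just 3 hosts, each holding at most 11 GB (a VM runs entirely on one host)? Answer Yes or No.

No

Total = 39 GB; ⌈39/11⌉ = 4.
At least 4 hosts are required, but only 3 are allowed.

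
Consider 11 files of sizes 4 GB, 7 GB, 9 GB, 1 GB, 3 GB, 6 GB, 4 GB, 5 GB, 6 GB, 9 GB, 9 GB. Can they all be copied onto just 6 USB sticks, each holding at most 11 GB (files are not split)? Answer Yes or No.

No

Total = 63 GB; ⌈63/11⌉ = 6.
The bound of 6 does not rule out 6, but exhaustive search shows no assignment into 6 USB sticks of capacity 11 GB exists — the minimum is 7.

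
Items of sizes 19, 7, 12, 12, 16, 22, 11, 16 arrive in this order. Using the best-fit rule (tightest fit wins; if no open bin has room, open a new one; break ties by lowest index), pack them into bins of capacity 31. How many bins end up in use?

  19 → bin 1 (new)  [load 19/31]
  7 → bin 1  [load 26/31]
  12 → bin 2 (new)  [load 12/31]
  12 → bin 2  [load 24/31]
  16 → bin 3 (new)  [load 16/31]
  22 → bin 4 (new)  [load 22/31]
  11 → bin 3  [load 27/31]
  16 → bin 5 (new)  [load 16/31]
5 bins opened.

5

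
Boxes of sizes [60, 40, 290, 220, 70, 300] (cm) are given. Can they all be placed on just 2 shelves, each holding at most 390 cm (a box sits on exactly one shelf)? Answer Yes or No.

Total = 980 cm; ⌈980/390⌉ = 3.
At least 3 shelves are required, but only 2 are allowed.

No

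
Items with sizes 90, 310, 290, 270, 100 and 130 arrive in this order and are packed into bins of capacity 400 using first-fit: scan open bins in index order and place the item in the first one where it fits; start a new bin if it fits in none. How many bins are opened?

  90 → bin 1 (new)  [load 90/400]
  310 → bin 1  [load 400/400]
  290 → bin 2 (new)  [load 290/400]
  270 → bin 3 (new)  [load 270/400]
  100 → bin 2  [load 390/400]
  130 → bin 3  [load 400/400]
3 bins opened.

3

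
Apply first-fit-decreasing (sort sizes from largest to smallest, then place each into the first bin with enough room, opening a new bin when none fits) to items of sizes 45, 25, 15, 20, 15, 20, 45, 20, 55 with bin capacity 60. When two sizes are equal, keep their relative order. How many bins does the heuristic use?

5

Sorted descending: 55, 45, 45, 25, 20, 20, 20, 15, 15.
  55 → bin 1 (new)  [load 55/60]
  45 → bin 2 (new)  [load 45/60]
  45 → bin 3 (new)  [load 45/60]
  25 → bin 4 (new)  [load 25/60]
  20 → bin 4  [load 45/60]
  20 → bin 5 (new)  [load 20/60]
  20 → bin 5  [load 40/60]
  15 → bin 2  [load 60/60]
  15 → bin 3  [load 60/60]
5 bins opened.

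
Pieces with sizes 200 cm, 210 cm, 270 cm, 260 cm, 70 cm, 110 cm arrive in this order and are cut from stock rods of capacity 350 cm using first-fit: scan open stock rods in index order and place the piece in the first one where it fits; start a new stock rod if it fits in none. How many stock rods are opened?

  200 → stock rod 1 (new)  [load 200/350]
  210 → stock rod 2 (new)  [load 210/350]
  270 → stock rod 3 (new)  [load 270/350]
  260 → stock rod 4 (new)  [load 260/350]
  70 → stock rod 1  [load 270/350]
  110 → stock rod 2  [load 320/350]
4 stock rods opened.

4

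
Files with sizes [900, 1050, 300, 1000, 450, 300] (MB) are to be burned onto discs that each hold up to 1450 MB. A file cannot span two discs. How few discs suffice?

Total = 1050 + 1000 + 900 + 450 + 300 + 300 = 4000 MB.
Lower bound: ⌈4000/1450⌉ = 3 discs.
A packing using 3 discs:
  disc 1: 1050 + 300 = 1350
  disc 2: 1000 + 450 = 1450
  disc 3: 900 + 300 = 1200
This matches the lower bound, so 3 is optimal.

3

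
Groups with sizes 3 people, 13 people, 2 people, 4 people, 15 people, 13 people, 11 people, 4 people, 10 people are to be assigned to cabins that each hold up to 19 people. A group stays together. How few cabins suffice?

5

Total = 15 + 13 + 13 + 11 + 10 + 4 + 4 + 3 + 2 = 75 people.
Lower bound: ⌈75/19⌉ = 4 cabins.
Also, 5 groups each exceed 19/2 people, and no two of those can share a cabin, so at least 5 cabins are needed.
A packing using 5 cabins:
  cabin 1: 15 + 4 = 19
  cabin 2: 13 + 4 + 2 = 19
  cabin 3: 13 + 3 = 16
  cabin 4: 11 = 11
  cabin 5: 10 = 10
This matches the lower bound, so 5 is optimal.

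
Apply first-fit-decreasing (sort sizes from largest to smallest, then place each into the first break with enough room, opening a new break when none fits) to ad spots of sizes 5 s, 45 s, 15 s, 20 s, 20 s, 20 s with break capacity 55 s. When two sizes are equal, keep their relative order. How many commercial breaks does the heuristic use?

Sorted descending: 45, 20, 20, 20, 15, 5.
  45 → break 1 (new)  [load 45/55]
  20 → break 2 (new)  [load 20/55]
  20 → break 2  [load 40/55]
  20 → break 3 (new)  [load 20/55]
  15 → break 2  [load 55/55]
  5 → break 1  [load 50/55]
3 commercial breaks opened.

3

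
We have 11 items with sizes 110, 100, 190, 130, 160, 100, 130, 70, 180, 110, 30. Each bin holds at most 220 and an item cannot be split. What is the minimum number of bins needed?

Total = 190 + 180 + 160 + 130 + 130 + 110 + 110 + 100 + 100 + 70 + 30 = 1310.
Lower bound: ⌈1310/220⌉ = 6 bins.
A packing using 7 bins:
  bin 1: 190 + 30 = 220
  bin 2: 180 = 180
  bin 3: 160 = 160
  bin 4: 130 + 70 = 200
  bin 5: 130 = 130
  bin 6: 110 + 110 = 220
  bin 7: 100 + 100 = 200
No arrangement into 6 bins stays within capacity, so 7 is optimal.

7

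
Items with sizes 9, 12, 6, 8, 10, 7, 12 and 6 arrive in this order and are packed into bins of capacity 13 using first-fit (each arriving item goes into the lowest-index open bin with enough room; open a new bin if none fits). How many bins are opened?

7

  9 → bin 1 (new)  [load 9/13]
  12 → bin 2 (new)  [load 12/13]
  6 → bin 3 (new)  [load 6/13]
  8 → bin 4 (new)  [load 8/13]
  10 → bin 5 (new)  [load 10/13]
  7 → bin 3  [load 13/13]
  12 → bin 6 (new)  [load 12/13]
  6 → bin 7 (new)  [load 6/13]
7 bins opened.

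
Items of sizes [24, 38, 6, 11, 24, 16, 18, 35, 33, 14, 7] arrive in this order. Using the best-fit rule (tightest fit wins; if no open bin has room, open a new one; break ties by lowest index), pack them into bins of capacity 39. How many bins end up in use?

  24 → bin 1 (new)  [load 24/39]
  38 → bin 2 (new)  [load 38/39]
  6 → bin 1  [load 30/39]
  11 → bin 3 (new)  [load 11/39]
  24 → bin 3  [load 35/39]
  16 → bin 4 (new)  [load 16/39]
  18 → bin 4  [load 34/39]
  35 → bin 5 (new)  [load 35/39]
  33 → bin 6 (new)  [load 33/39]
  14 → bin 7 (new)  [load 14/39]
  7 → bin 1  [load 37/39]
7 bins opened.

7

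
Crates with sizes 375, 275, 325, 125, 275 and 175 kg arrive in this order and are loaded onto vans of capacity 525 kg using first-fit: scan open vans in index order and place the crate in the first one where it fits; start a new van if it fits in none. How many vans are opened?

  375 → van 1 (new)  [load 375/525]
  275 → van 2 (new)  [load 275/525]
  325 → van 3 (new)  [load 325/525]
  125 → van 1  [load 500/525]
  275 → van 4 (new)  [load 275/525]
  175 → van 2  [load 450/525]
4 vans opened.

4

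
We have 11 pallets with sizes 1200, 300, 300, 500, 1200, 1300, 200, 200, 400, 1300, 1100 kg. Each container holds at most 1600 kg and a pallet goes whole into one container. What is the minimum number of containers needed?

Total = 1300 + 1300 + 1200 + 1200 + 1100 + 500 + 400 + 300 + 300 + 200 + 200 = 8000 kg.
Lower bound: ⌈8000/1600⌉ = 5 containers.
A packing using 5 containers:
  container 1: 1300 + 300 = 1600
  container 2: 1300 + 300 = 1600
  container 3: 1200 + 400 = 1600
  container 4: 1200 + 200 + 200 = 1600
  container 5: 1100 + 500 = 1600
This matches the lower bound, so 5 is optimal.

5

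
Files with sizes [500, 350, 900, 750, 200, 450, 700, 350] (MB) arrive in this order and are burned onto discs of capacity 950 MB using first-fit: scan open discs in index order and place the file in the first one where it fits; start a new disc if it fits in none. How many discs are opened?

  500 → disc 1 (new)  [load 500/950]
  350 → disc 1  [load 850/950]
  900 → disc 2 (new)  [load 900/950]
  750 → disc 3 (new)  [load 750/950]
  200 → disc 3  [load 950/950]
  450 → disc 4 (new)  [load 450/950]
  700 → disc 5 (new)  [load 700/950]
  350 → disc 4  [load 800/950]
5 discs opened.

5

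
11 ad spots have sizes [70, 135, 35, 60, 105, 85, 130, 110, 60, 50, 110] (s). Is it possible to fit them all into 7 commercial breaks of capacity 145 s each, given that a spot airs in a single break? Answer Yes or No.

Total = 950 s; ⌈950/145⌉ = 7.
The bound of 7 does not rule out 7, but exhaustive search shows no assignment into 7 commercial breaks of capacity 145 s exists — the minimum is 8.

No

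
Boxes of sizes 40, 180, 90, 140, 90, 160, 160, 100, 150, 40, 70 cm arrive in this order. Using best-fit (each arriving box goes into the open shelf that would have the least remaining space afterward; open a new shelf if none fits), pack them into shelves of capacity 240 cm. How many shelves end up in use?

6

  40 → shelf 1 (new)  [load 40/240]
  180 → shelf 1  [load 220/240]
  90 → shelf 2 (new)  [load 90/240]
  140 → shelf 2  [load 230/240]
  90 → shelf 3 (new)  [load 90/240]
  160 → shelf 4 (new)  [load 160/240]
  160 → shelf 5 (new)  [load 160/240]
  100 → shelf 3  [load 190/240]
  150 → shelf 6 (new)  [load 150/240]
  40 → shelf 3  [load 230/240]
  70 → shelf 4  [load 230/240]
6 shelves opened.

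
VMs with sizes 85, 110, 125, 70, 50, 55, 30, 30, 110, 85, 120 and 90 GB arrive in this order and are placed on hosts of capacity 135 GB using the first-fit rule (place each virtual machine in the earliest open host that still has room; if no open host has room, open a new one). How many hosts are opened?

9

  85 → host 1 (new)  [load 85/135]
  110 → host 2 (new)  [load 110/135]
  125 → host 3 (new)  [load 125/135]
  70 → host 4 (new)  [load 70/135]
  50 → host 1  [load 135/135]
  55 → host 4  [load 125/135]
  30 → host 5 (new)  [load 30/135]
  30 → host 5  [load 60/135]
  110 → host 6 (new)  [load 110/135]
  85 → host 7 (new)  [load 85/135]
  120 → host 8 (new)  [load 120/135]
  90 → host 9 (new)  [load 90/135]
9 hosts opened.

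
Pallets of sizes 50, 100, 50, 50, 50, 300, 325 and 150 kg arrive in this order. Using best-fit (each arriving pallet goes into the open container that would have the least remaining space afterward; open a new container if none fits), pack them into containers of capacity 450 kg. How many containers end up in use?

  50 → container 1 (new)  [load 50/450]
  100 → container 1  [load 150/450]
  50 → container 1  [load 200/450]
  50 → container 1  [load 250/450]
  50 → container 1  [load 300/450]
  300 → container 2 (new)  [load 300/450]
  325 → container 3 (new)  [load 325/450]
  150 → container 1  [load 450/450]
3 containers opened.

3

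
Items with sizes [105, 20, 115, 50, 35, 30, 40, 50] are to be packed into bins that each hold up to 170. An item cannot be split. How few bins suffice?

3

Total = 115 + 105 + 50 + 50 + 40 + 35 + 30 + 20 = 445.
Lower bound: ⌈445/170⌉ = 3 bins.
A packing using 3 bins:
  bin 1: 115 + 50 = 165
  bin 2: 105 + 50 = 155
  bin 3: 40 + 35 + 30 + 20 = 125
This matches the lower bound, so 3 is optimal.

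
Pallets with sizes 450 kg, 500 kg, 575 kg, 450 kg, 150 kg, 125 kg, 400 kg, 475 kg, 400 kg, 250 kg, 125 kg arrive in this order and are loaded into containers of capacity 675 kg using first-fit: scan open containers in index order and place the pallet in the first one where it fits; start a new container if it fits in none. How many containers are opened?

  450 → container 1 (new)  [load 450/675]
  500 → container 2 (new)  [load 500/675]
  575 → container 3 (new)  [load 575/675]
  450 → container 4 (new)  [load 450/675]
  150 → container 1  [load 600/675]
  125 → container 2  [load 625/675]
  400 → container 5 (new)  [load 400/675]
  475 → container 6 (new)  [load 475/675]
  400 → container 7 (new)  [load 400/675]
  250 → container 5  [load 650/675]
  125 → container 4  [load 575/675]
7 containers opened.

7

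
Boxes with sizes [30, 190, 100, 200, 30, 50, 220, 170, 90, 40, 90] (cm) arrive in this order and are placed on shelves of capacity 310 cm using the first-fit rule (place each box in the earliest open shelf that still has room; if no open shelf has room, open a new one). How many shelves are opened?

4

  30 → shelf 1 (new)  [load 30/310]
  190 → shelf 1  [load 220/310]
  100 → shelf 2 (new)  [load 100/310]
  200 → shelf 2  [load 300/310]
  30 → shelf 1  [load 250/310]
  50 → shelf 1  [load 300/310]
  220 → shelf 3 (new)  [load 220/310]
  170 → shelf 4 (new)  [load 170/310]
  90 → shelf 3  [load 310/310]
  40 → shelf 4  [load 210/310]
  90 → shelf 4  [load 300/310]
4 shelves opened.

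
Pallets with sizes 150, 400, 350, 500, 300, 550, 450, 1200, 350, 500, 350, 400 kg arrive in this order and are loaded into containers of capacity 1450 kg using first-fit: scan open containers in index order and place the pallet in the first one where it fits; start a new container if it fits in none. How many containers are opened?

  150 → container 1 (new)  [load 150/1450]
  400 → container 1  [load 550/1450]
  350 → container 1  [load 900/1450]
  500 → container 1  [load 1400/1450]
  300 → container 2 (new)  [load 300/1450]
  550 → container 2  [load 850/1450]
  450 → container 2  [load 1300/1450]
  1200 → container 3 (new)  [load 1200/1450]
  350 → container 4 (new)  [load 350/1450]
  500 → container 4  [load 850/1450]
  350 → container 4  [load 1200/1450]
  400 → container 5 (new)  [load 400/1450]
5 containers opened.

5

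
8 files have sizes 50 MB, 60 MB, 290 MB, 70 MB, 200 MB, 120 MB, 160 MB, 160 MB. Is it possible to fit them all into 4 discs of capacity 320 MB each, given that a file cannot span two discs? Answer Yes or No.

Yes

A valid assignment using 4 discs:
  disc 1: 290 = 290
  disc 2: 200 + 120 = 320
  disc 3: 160 + 160 = 320
  disc 4: 70 + 60 + 50 = 180
Every load is within 320 MB, so 4 discs suffice.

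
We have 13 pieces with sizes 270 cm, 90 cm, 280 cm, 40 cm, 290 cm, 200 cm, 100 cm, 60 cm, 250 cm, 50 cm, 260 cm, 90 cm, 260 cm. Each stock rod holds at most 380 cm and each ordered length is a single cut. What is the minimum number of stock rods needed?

7

Total = 290 + 280 + 270 + 260 + 260 + 250 + 200 + 100 + 90 + 90 + 60 + 50 + 40 = 2240 cm.
Lower bound: ⌈2240/380⌉ = 6 stock rods.
Also, 7 pieces each exceed 190 cm, and no two of those can share a stock rod, so at least 7 stock rods are needed.
A packing using 7 stock rods:
  stock rod 1: 290 + 90 = 380
  stock rod 2: 280 + 100 = 380
  stock rod 3: 270 + 90 = 360
  stock rod 4: 260 + 60 + 50 = 370
  stock rod 5: 260 + 40 = 300
  stock rod 6: 250 = 250
  stock rod 7: 200 = 200
This matches the lower bound, so 7 is optimal.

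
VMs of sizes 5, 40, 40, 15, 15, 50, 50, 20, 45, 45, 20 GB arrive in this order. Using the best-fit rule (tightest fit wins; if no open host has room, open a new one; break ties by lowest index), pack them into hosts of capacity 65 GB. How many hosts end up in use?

  5 → host 1 (new)  [load 5/65]
  40 → host 1  [load 45/65]
  40 → host 2 (new)  [load 40/65]
  15 → host 1  [load 60/65]
  15 → host 2  [load 55/65]
  50 → host 3 (new)  [load 50/65]
  50 → host 4 (new)  [load 50/65]
  20 → host 5 (new)  [load 20/65]
  45 → host 5  [load 65/65]
  45 → host 6 (new)  [load 45/65]
  20 → host 6  [load 65/65]
6 hosts opened.

6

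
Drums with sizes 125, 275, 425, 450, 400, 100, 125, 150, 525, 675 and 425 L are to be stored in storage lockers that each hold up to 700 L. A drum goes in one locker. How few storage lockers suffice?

Total = 675 + 525 + 450 + 425 + 425 + 400 + 275 + 150 + 125 + 125 + 100 = 3675 L.
Lower bound: ⌈3675/700⌉ = 6 storage lockers.
A packing using 6 storage lockers:
  locker 1: 675 = 675
  locker 2: 525 + 150 = 675
  locker 3: 450 + 125 + 125 = 700
  locker 4: 425 + 275 = 700
  locker 5: 425 + 100 = 525
  locker 6: 400 = 400
This matches the lower bound, so 6 is optimal.

6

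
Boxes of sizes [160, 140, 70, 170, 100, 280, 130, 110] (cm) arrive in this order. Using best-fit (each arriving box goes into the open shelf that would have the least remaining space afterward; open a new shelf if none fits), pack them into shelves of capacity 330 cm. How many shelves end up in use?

  160 → shelf 1 (new)  [load 160/330]
  140 → shelf 1  [load 300/330]
  70 → shelf 2 (new)  [load 70/330]
  170 → shelf 2  [load 240/330]
  100 → shelf 3 (new)  [load 100/330]
  280 → shelf 4 (new)  [load 280/330]
  130 → shelf 3  [load 230/330]
  110 → shelf 5 (new)  [load 110/330]
5 shelves opened.

5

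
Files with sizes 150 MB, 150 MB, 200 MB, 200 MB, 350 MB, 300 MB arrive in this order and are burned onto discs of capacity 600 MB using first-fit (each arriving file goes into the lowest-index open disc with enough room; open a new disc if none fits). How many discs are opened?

3

  150 → disc 1 (new)  [load 150/600]
  150 → disc 1  [load 300/600]
  200 → disc 1  [load 500/600]
  200 → disc 2 (new)  [load 200/600]
  350 → disc 2  [load 550/600]
  300 → disc 3 (new)  [load 300/600]
3 discs opened.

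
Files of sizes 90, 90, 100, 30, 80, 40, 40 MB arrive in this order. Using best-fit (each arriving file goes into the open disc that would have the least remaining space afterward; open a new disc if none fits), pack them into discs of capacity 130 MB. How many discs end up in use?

4

  90 → disc 1 (new)  [load 90/130]
  90 → disc 2 (new)  [load 90/130]
  100 → disc 3 (new)  [load 100/130]
  30 → disc 3  [load 130/130]
  80 → disc 4 (new)  [load 80/130]
  40 → disc 1  [load 130/130]
  40 → disc 2  [load 130/130]
4 discs opened.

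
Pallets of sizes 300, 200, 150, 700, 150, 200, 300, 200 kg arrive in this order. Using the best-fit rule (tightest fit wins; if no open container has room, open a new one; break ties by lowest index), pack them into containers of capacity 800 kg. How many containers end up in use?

  300 → container 1 (new)  [load 300/800]
  200 → container 1  [load 500/800]
  150 → container 1  [load 650/800]
  700 → container 2 (new)  [load 700/800]
  150 → container 1  [load 800/800]
  200 → container 3 (new)  [load 200/800]
  300 → container 3  [load 500/800]
  200 → container 3  [load 700/800]
3 containers opened.

3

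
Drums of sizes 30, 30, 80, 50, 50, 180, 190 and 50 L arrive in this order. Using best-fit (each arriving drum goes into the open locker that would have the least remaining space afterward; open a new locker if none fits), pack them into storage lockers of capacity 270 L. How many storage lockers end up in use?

3

  30 → locker 1 (new)  [load 30/270]
  30 → locker 1  [load 60/270]
  80 → locker 1  [load 140/270]
  50 → locker 1  [load 190/270]
  50 → locker 1  [load 240/270]
  180 → locker 2 (new)  [load 180/270]
  190 → locker 3 (new)  [load 190/270]
  50 → locker 3  [load 240/270]
3 storage lockers opened.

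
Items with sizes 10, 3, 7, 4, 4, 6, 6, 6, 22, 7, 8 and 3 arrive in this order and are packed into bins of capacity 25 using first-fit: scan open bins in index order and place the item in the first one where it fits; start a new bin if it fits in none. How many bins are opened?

  10 → bin 1 (new)  [load 10/25]
  3 → bin 1  [load 13/25]
  7 → bin 1  [load 20/25]
  4 → bin 1  [load 24/25]
  4 → bin 2 (new)  [load 4/25]
  6 → bin 2  [load 10/25]
  6 → bin 2  [load 16/25]
  6 → bin 2  [load 22/25]
  22 → bin 3 (new)  [load 22/25]
  7 → bin 4 (new)  [load 7/25]
  8 → bin 4  [load 15/25]
  3 → bin 2  [load 25/25]
4 bins opened.

4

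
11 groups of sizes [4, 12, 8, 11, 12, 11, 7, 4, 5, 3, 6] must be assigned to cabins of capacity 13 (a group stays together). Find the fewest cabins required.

Total = 12 + 12 + 11 + 11 + 8 + 7 + 6 + 5 + 4 + 4 + 3 = 83.
Lower bound: ⌈83/13⌉ = 7 cabins.
A packing using 7 cabins:
  cabin 1: 12 = 12
  cabin 2: 12 = 12
  cabin 3: 11 = 11
  cabin 4: 11 = 11
  cabin 5: 8 + 5 = 13
  cabin 6: 7 + 6 = 13
  cabin 7: 4 + 4 + 3 = 11
This matches the lower bound, so 7 is optimal.

7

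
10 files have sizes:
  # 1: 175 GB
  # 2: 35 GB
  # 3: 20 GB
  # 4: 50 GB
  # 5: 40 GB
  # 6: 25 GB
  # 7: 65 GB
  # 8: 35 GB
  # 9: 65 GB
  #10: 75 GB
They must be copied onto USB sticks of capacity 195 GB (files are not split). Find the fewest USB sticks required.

3

Total = 175 + 75 + 65 + 65 + 50 + 40 + 35 + 35 + 25 + 20 = 585 GB.
Lower bound: ⌈585/195⌉ = 3 USB sticks.
A packing using 3 USB sticks:
  USB stick 1: 175 + 20 = 195
  USB stick 2: 75 + 50 + 35 + 35 = 195
  USB stick 3: 65 + 65 + 40 + 25 = 195
This matches the lower bound, so 3 is optimal.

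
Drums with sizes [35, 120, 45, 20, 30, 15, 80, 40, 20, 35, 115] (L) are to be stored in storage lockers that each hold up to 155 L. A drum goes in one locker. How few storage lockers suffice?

Total = 120 + 115 + 80 + 45 + 40 + 35 + 35 + 30 + 20 + 20 + 15 = 555 L.
Lower bound: ⌈555/155⌉ = 4 storage lockers.
A packing using 4 storage lockers:
  locker 1: 120 + 35 = 155
  locker 2: 115 + 40 = 155
  locker 3: 80 + 45 + 30 = 155
  locker 4: 35 + 20 + 20 + 15 = 90
This matches the lower bound, so 4 is optimal.

4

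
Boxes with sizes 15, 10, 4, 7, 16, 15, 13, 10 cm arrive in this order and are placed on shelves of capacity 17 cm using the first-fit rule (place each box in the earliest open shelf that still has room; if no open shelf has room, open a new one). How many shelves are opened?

  15 → shelf 1 (new)  [load 15/17]
  10 → shelf 2 (new)  [load 10/17]
  4 → shelf 2  [load 14/17]
  7 → shelf 3 (new)  [load 7/17]
  16 → shelf 4 (new)  [load 16/17]
  15 → shelf 5 (new)  [load 15/17]
  13 → shelf 6 (new)  [load 13/17]
  10 → shelf 3  [load 17/17]
6 shelves opened.

6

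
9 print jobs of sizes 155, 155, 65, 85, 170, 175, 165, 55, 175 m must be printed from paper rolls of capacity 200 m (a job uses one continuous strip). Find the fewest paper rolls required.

Total = 175 + 175 + 170 + 165 + 155 + 155 + 85 + 65 + 55 = 1200 m.
Lower bound: ⌈1200/200⌉ = 6 paper rolls.
A packing using 8 paper rolls:
  roll 1: 175 = 175
  roll 2: 175 = 175
  roll 3: 170 = 170
  roll 4: 165 = 165
  roll 5: 155 = 155
  roll 6: 155 = 155
  roll 7: 85 + 65 = 150
  roll 8: 55 = 55
No arrangement into 7 paper rolls stays within capacity, so 8 is optimal.

8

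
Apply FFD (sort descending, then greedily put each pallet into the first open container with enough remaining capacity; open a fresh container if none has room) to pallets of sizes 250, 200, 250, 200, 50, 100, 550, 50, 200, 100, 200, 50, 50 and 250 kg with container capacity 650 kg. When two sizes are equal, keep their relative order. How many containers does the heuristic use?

4

Sorted descending: 550, 250, 250, 250, 200, 200, 200, 200, 100, 100, 50, 50, 50, 50.
  550 → container 1 (new)  [load 550/650]
  250 → container 2 (new)  [load 250/650]
  250 → container 2  [load 500/650]
  250 → container 3 (new)  [load 250/650]
  200 → container 3  [load 450/650]
  200 → container 3  [load 650/650]
  200 → container 4 (new)  [load 200/650]
  200 → container 4  [load 400/650]
  100 → container 1  [load 650/650]
  100 → container 2  [load 600/650]
  50 → container 2  [load 650/650]
  50 → container 4  [load 450/650]
  50 → container 4  [load 500/650]
  50 → container 4  [load 550/650]
4 containers opened.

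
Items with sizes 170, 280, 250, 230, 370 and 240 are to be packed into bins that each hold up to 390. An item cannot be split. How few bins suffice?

Total = 370 + 280 + 250 + 240 + 230 + 170 = 1540.
Lower bound: ⌈1540/390⌉ = 4 bins.
Also, 5 items each exceed 195, and no two of those can share a bin, so at least 5 bins are needed.
A packing using 6 bins:
  bin 1: 370 = 370
  bin 2: 280 = 280
  bin 3: 250 = 250
  bin 4: 240 = 240
  bin 5: 230 = 230
  bin 6: 170 = 170
No arrangement into 5 bins stays within capacity, so 6 is optimal.

6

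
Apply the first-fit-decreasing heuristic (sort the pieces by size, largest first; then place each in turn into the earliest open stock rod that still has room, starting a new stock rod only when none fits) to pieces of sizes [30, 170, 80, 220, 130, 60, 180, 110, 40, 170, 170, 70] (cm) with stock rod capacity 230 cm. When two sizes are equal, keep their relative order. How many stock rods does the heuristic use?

Sorted descending: 220, 180, 170, 170, 170, 130, 110, 80, 70, 60, 40, 30.
  220 → stock rod 1 (new)  [load 220/230]
  180 → stock rod 2 (new)  [load 180/230]
  170 → stock rod 3 (new)  [load 170/230]
  170 → stock rod 4 (new)  [load 170/230]
  170 → stock rod 5 (new)  [load 170/230]
  130 → stock rod 6 (new)  [load 130/230]
  110 → stock rod 7 (new)  [load 110/230]
  80 → stock rod 6  [load 210/230]
  70 → stock rod 7  [load 180/230]
  60 → stock rod 3  [load 230/230]
  40 → stock rod 2  [load 220/230]
  30 → stock rod 4  [load 200/230]
7 stock rods opened.

7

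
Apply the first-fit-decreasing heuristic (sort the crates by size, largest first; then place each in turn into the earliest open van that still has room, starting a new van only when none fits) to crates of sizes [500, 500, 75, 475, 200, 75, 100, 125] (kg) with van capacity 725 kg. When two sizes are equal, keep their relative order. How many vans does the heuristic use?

3

Sorted descending: 500, 500, 475, 200, 125, 100, 75, 75.
  500 → van 1 (new)  [load 500/725]
  500 → van 2 (new)  [load 500/725]
  475 → van 3 (new)  [load 475/725]
  200 → van 1  [load 700/725]
  125 → van 2  [load 625/725]
  100 → van 2  [load 725/725]
  75 → van 3  [load 550/725]
  75 → van 3  [load 625/725]
3 vans opened.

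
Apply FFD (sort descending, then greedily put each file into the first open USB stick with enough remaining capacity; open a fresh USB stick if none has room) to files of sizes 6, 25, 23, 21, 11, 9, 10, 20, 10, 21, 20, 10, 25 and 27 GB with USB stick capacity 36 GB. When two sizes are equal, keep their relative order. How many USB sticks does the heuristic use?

8

Sorted descending: 27, 25, 25, 23, 21, 21, 20, 20, 11, 10, 10, 10, 9, 6.
  27 → USB stick 1 (new)  [load 27/36]
  25 → USB stick 2 (new)  [load 25/36]
  25 → USB stick 3 (new)  [load 25/36]
  23 → USB stick 4 (new)  [load 23/36]
  21 → USB stick 5 (new)  [load 21/36]
  21 → USB stick 6 (new)  [load 21/36]
  20 → USB stick 7 (new)  [load 20/36]
  20 → USB stick 8 (new)  [load 20/36]
  11 → USB stick 2  [load 36/36]
  10 → USB stick 3  [load 35/36]
  10 → USB stick 4  [load 33/36]
  10 → USB stick 5  [load 31/36]
  9 → USB stick 1  [load 36/36]
  6 → USB stick 6  [load 27/36]
8 USB sticks opened.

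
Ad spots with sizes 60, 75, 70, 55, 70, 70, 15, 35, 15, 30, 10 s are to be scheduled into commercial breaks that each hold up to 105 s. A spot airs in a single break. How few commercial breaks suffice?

Total = 75 + 70 + 70 + 70 + 60 + 55 + 35 + 30 + 15 + 15 + 10 = 505 s.
Lower bound: ⌈505/105⌉ = 5 commercial breaks.
Also, 6 ad spots each exceed 105/2 s, and no two of those can share a break, so at least 6 commercial breaks are needed.
A packing using 6 commercial breaks:
  break 1: 75 + 30 = 105
  break 2: 70 + 35 = 105
  break 3: 70 + 15 + 15 = 100
  break 4: 70 + 10 = 80
  break 5: 60 = 60
  break 6: 55 = 55
This matches the lower bound, so 6 is optimal.

6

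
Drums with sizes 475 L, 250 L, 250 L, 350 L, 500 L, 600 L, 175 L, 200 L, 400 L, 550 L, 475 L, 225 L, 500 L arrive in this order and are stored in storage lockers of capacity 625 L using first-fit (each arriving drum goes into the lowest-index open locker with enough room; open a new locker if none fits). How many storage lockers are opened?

  475 → locker 1 (new)  [load 475/625]
  250 → locker 2 (new)  [load 250/625]
  250 → locker 2  [load 500/625]
  350 → locker 3 (new)  [load 350/625]
  500 → locker 4 (new)  [load 500/625]
  600 → locker 5 (new)  [load 600/625]
  175 → locker 3  [load 525/625]
  200 → locker 6 (new)  [load 200/625]
  400 → locker 6  [load 600/625]
  550 → locker 7 (new)  [load 550/625]
  475 → locker 8 (new)  [load 475/625]
  225 → locker 9 (new)  [load 225/625]
  500 → locker 10 (new)  [load 500/625]
10 storage lockers opened.

10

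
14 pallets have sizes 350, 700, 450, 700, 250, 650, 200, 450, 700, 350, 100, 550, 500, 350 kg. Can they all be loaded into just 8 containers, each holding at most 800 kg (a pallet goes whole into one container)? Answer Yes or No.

No

Total = 6300 kg; ⌈6300/800⌉ = 8.
The bound of 8 does not rule out 8, but exhaustive search shows no assignment into 8 containers of capacity 800 kg exists — the minimum is 9.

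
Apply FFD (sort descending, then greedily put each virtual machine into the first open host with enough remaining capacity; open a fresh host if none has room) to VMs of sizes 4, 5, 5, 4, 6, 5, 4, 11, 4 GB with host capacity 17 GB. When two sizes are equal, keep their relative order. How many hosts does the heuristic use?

Sorted descending: 11, 6, 5, 5, 5, 4, 4, 4, 4.
  11 → host 1 (new)  [load 11/17]
  6 → host 1  [load 17/17]
  5 → host 2 (new)  [load 5/17]
  5 → host 2  [load 10/17]
  5 → host 2  [load 15/17]
  4 → host 3 (new)  [load 4/17]
  4 → host 3  [load 8/17]
  4 → host 3  [load 12/17]
  4 → host 3  [load 16/17]
3 hosts opened.

3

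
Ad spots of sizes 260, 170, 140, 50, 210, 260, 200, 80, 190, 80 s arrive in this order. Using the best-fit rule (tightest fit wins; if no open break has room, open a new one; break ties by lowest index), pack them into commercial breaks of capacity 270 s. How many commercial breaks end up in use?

7

  260 → break 1 (new)  [load 260/270]
  170 → break 2 (new)  [load 170/270]
  140 → break 3 (new)  [load 140/270]
  50 → break 2  [load 220/270]
  210 → break 4 (new)  [load 210/270]
  260 → break 5 (new)  [load 260/270]
  200 → break 6 (new)  [load 200/270]
  80 → break 3  [load 220/270]
  190 → break 7 (new)  [load 190/270]
  80 → break 7  [load 270/270]
7 commercial breaks opened.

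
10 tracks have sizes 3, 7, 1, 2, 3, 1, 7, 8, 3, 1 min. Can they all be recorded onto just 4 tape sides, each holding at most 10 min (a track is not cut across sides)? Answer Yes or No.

Yes

A valid assignment using 4 tape sides:
  side 1: 8 + 2 = 10
  side 2: 7 + 3 = 10
  side 3: 7 + 3 = 10
  side 4: 3 + 1 + 1 + 1 = 6
Every load is within 10 min, so 4 tape sides suffice.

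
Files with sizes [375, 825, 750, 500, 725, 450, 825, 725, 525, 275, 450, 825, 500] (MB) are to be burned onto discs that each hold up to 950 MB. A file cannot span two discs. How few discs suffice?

10

Total = 825 + 825 + 825 + 750 + 725 + 725 + 525 + 500 + 500 + 450 + 450 + 375 + 275 = 7750 MB.
Lower bound: ⌈7750/950⌉ = 9 discs.
A packing using 10 discs:
  disc 1: 825 = 825
  disc 2: 825 = 825
  disc 3: 825 = 825
  disc 4: 750 = 750
  disc 5: 725 = 725
  disc 6: 725 = 725
  disc 7: 525 + 375 = 900
  disc 8: 500 + 450 = 950
  disc 9: 500 + 450 = 950
  disc 10: 275 = 275
No arrangement into 9 discs stays within capacity, so 10 is optimal.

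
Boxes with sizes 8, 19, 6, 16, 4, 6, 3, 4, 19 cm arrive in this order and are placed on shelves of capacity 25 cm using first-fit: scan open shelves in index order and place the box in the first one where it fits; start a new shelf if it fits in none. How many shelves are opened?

4

  8 → shelf 1 (new)  [load 8/25]
  19 → shelf 2 (new)  [load 19/25]
  6 → shelf 1  [load 14/25]
  16 → shelf 3 (new)  [load 16/25]
  4 → shelf 1  [load 18/25]
  6 → shelf 1  [load 24/25]
  3 → shelf 2  [load 22/25]
  4 → shelf 3  [load 20/25]
  19 → shelf 4 (new)  [load 19/25]
4 shelves opened.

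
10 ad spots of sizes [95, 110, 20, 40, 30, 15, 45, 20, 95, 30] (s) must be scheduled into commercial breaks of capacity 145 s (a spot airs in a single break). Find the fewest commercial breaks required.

4

Total = 110 + 95 + 95 + 45 + 40 + 30 + 30 + 20 + 20 + 15 = 500 s.
Lower bound: ⌈500/145⌉ = 4 commercial breaks.
A packing using 4 commercial breaks:
  break 1: 110 + 30 = 140
  break 2: 95 + 45 = 140
  break 3: 95 + 40 = 135
  break 4: 30 + 20 + 20 + 15 = 85
This matches the lower bound, so 4 is optimal.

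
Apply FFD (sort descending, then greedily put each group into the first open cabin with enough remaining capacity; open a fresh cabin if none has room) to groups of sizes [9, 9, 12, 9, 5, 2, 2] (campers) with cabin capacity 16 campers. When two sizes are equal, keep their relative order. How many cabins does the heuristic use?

4

Sorted descending: 12, 9, 9, 9, 5, 2, 2.
  12 → cabin 1 (new)  [load 12/16]
  9 → cabin 2 (new)  [load 9/16]
  9 → cabin 3 (new)  [load 9/16]
  9 → cabin 4 (new)  [load 9/16]
  5 → cabin 2  [load 14/16]
  2 → cabin 1  [load 14/16]
  2 → cabin 1  [load 16/16]
4 cabins opened.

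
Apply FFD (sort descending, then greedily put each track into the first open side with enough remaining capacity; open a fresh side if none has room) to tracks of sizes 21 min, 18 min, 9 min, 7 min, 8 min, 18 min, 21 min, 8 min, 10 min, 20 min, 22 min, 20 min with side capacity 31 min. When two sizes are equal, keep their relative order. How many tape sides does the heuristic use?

7

Sorted descending: 22, 21, 21, 20, 20, 18, 18, 10, 9, 8, 8, 7.
  22 → side 1 (new)  [load 22/31]
  21 → side 2 (new)  [load 21/31]
  21 → side 3 (new)  [load 21/31]
  20 → side 4 (new)  [load 20/31]
  20 → side 5 (new)  [load 20/31]
  18 → side 6 (new)  [load 18/31]
  18 → side 7 (new)  [load 18/31]
  10 → side 2  [load 31/31]
  9 → side 1  [load 31/31]
  8 → side 3  [load 29/31]
  8 → side 4  [load 28/31]
  7 → side 5  [load 27/31]
7 tape sides opened.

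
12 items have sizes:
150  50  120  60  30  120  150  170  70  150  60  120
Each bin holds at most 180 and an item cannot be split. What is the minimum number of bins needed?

Total = 170 + 150 + 150 + 150 + 120 + 120 + 120 + 70 + 60 + 60 + 50 + 30 = 1250.
Lower bound: ⌈1250/180⌉ = 7 bins.
A packing using 8 bins:
  bin 1: 170 = 170
  bin 2: 150 + 30 = 180
  bin 3: 150 = 150
  bin 4: 150 = 150
  bin 5: 120 + 60 = 180
  bin 6: 120 + 60 = 180
  bin 7: 120 + 50 = 170
  bin 8: 70 = 70
No arrangement into 7 bins stays within capacity, so 8 is optimal.

8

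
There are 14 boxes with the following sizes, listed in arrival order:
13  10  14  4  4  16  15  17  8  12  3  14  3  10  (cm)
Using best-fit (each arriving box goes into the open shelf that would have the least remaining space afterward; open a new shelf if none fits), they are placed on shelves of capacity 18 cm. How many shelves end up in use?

9

  13 → shelf 1 (new)  [load 13/18]
  10 → shelf 2 (new)  [load 10/18]
  14 → shelf 3 (new)  [load 14/18]
  4 → shelf 3  [load 18/18]
  4 → shelf 1  [load 17/18]
  16 → shelf 4 (new)  [load 16/18]
  15 → shelf 5 (new)  [load 15/18]
  17 → shelf 6 (new)  [load 17/18]
  8 → shelf 2  [load 18/18]
  12 → shelf 7 (new)  [load 12/18]
  3 → shelf 5  [load 18/18]
  14 → shelf 8 (new)  [load 14/18]
  3 → shelf 8  [load 17/18]
  10 → shelf 9 (new)  [load 10/18]
9 shelves opened.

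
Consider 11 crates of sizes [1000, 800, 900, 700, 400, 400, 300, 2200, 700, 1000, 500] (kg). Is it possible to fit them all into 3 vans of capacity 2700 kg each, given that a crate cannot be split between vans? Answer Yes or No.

Total = 8900 kg; ⌈8900/2700⌉ = 4.
At least 4 vans are required, but only 3 are allowed.

No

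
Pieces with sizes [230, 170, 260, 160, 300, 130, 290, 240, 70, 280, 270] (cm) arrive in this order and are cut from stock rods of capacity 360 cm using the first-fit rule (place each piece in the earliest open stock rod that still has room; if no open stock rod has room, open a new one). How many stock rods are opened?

  230 → stock rod 1 (new)  [load 230/360]
  170 → stock rod 2 (new)  [load 170/360]
  260 → stock rod 3 (new)  [load 260/360]
  160 → stock rod 2  [load 330/360]
  300 → stock rod 4 (new)  [load 300/360]
  130 → stock rod 1  [load 360/360]
  290 → stock rod 5 (new)  [load 290/360]
  240 → stock rod 6 (new)  [load 240/360]
  70 → stock rod 3  [load 330/360]
  280 → stock rod 7 (new)  [load 280/360]
  270 → stock rod 8 (new)  [load 270/360]
8 stock rods opened.

8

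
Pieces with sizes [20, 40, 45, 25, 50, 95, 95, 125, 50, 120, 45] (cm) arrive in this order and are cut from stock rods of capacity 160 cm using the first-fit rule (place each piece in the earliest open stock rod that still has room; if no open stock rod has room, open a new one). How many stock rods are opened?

6

  20 → stock rod 1 (new)  [load 20/160]
  40 → stock rod 1  [load 60/160]
  45 → stock rod 1  [load 105/160]
  25 → stock rod 1  [load 130/160]
  50 → stock rod 2 (new)  [load 50/160]
  95 → stock rod 2  [load 145/160]
  95 → stock rod 3 (new)  [load 95/160]
  125 → stock rod 4 (new)  [load 125/160]
  50 → stock rod 3  [load 145/160]
  120 → stock rod 5 (new)  [load 120/160]
  45 → stock rod 6 (new)  [load 45/160]
6 stock rods opened.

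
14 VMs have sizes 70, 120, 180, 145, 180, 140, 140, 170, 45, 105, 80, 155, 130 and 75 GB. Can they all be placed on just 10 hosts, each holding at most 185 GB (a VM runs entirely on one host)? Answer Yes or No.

Total = 1735 GB; ⌈1735/185⌉ = 10.
The bound of 10 does not rule out 10, but exhaustive search shows no assignment into 10 hosts of capacity 185 GB exists — the minimum is 11.

No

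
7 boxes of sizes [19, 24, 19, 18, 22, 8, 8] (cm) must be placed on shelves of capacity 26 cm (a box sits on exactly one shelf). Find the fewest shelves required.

6

Total = 24 + 22 + 19 + 19 + 18 + 8 + 8 = 118 cm.
Lower bound: ⌈118/26⌉ = 5 shelves.
A packing using 6 shelves:
  shelf 1: 24 = 24
  shelf 2: 22 = 22
  shelf 3: 19 = 19
  shelf 4: 19 = 19
  shelf 5: 18 + 8 = 26
  shelf 6: 8 = 8
No arrangement into 5 shelves stays within capacity, so 6 is optimal.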